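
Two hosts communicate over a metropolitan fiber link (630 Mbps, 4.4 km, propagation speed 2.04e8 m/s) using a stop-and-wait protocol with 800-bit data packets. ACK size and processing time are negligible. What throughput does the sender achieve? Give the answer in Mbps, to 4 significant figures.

18.02 Mbps

t_tx = L/R = 800/630000000 = 1.26984e-06 s.
t_prop = 4400/204000000 = 2.15686e-05 s; RTT = 4.31373e-05 s.
Cycle = t_tx + RTT = 4.44071e-05 s.
Throughput = L / cycle = 800 / 4.44071e-05 = 18.02 Mbps.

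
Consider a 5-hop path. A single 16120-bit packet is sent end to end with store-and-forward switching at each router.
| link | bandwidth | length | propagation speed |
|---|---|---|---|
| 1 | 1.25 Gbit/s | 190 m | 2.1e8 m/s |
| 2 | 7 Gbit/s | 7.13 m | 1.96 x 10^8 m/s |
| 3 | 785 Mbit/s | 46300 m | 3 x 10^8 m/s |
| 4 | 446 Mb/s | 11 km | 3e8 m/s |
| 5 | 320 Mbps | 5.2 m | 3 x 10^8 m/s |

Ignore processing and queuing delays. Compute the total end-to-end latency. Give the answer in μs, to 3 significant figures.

Transmission delays (L/R per hop): 12.896, 2.30286, 20.535, 36.1435, 50.375 μs; sum = 122.252 μs.
Propagation delays (d/s per hop): 0.904762, 0.0363776, 154.333, 36.6667, 0.0173333 μs; sum = 191.958 μs.
End-to-end = 314 μs.

314 μs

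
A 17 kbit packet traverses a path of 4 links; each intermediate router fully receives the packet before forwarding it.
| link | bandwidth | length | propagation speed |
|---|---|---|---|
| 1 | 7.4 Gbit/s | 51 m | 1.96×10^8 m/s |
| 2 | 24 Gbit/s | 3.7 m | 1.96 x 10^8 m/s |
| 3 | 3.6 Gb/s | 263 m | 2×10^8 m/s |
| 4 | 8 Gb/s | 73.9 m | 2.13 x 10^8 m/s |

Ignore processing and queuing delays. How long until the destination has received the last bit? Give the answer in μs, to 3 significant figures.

11.8 μs

L = 17000 bits.
Transmission delays (L/R per hop): 2.2973, 0.708333, 4.72222, 2.125 μs; sum = 9.85285 μs.
Propagation delays (d/s per hop): 0.260204, 0.0188776, 1.315, 0.346948 μs; sum = 1.94103 μs.
End-to-end = 11.8 μs.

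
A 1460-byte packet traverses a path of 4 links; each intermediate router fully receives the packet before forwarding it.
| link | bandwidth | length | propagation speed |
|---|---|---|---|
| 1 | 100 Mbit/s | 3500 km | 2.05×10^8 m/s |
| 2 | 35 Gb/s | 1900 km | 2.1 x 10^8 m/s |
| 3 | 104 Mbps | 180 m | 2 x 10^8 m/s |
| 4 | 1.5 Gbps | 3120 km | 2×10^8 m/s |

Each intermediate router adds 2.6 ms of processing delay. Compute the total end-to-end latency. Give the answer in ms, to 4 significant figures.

L = 1460 × 8 = 11680 bits.
Transmission delays (L/R per hop): 0.1168, 0.000333714, 0.112308, 0.00778667 ms; sum = 0.237228 ms.
Propagation delays (d/s per hop): 17.0732, 9.04762, 0.0009, 15.6 ms; sum = 41.7217 ms.
Processing at 3 router(s): 3 × 2.6 ms = 7.8 ms.
End-to-end = 49.76 ms.

49.76 ms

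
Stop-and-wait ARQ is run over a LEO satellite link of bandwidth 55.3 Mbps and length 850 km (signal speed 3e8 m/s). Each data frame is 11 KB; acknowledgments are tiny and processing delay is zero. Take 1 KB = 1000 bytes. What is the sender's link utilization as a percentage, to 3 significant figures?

21.9 %

t_tx = L/R = 88000/55300000 = 0.00159132 s.
t_prop = 850000/300000000 = 0.00283333 s; RTT = 0.00566667 s.
Cycle = t_tx + RTT = 0.00725799 s.
Utilization = t_tx / cycle = 0.00159132/0.00725799 = 21.9 %.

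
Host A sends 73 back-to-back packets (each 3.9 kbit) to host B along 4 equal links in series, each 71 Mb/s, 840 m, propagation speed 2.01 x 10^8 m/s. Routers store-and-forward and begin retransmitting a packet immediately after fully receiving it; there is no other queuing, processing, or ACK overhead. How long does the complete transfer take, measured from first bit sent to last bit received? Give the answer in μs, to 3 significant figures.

Per-hop transmission t_tx = L/R = 3900/71000000 = 54.9296 μs.
Per-hop propagation t_prop = 840/2.01e+08 = 4.1791 μs.
Pipeline fill: first packet needs 4·t_tx to clear all hops; remaining 72 packets each add one t_tx.
Total = (4+73-1)·t_tx + 4·t_prop = 76·54.9296 + 4·4.1791 = 4190 μs.

4190 μs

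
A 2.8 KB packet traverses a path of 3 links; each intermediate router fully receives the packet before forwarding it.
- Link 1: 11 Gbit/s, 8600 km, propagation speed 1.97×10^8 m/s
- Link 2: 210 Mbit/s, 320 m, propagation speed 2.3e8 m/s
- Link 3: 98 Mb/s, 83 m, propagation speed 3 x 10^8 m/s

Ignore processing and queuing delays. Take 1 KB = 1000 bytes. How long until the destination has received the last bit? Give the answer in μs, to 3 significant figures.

44000 μs

L = 22400 bits.
Transmission delays (L/R per hop): 2.03636, 106.667, 228.571 μs; sum = 337.274 μs.
Propagation delays (d/s per hop): 43654.8, 1.3913, 0.276667 μs; sum = 43656.5 μs.
End-to-end = 44000 μs.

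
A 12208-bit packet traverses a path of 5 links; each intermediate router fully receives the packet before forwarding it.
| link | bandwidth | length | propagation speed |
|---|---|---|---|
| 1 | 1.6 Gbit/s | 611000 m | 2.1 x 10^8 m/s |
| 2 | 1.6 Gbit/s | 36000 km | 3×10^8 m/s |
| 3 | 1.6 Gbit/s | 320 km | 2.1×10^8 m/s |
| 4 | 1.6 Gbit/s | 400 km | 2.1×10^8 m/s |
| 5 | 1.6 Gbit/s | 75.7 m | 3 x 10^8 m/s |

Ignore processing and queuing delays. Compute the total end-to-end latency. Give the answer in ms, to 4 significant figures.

126.4 ms

Transmission delay per hop = L/R = 12208/1600000000 = 0.00763 ms; 5 hops → 0.03815 ms.
Propagation delays (d/s per hop): 2.90952, 120, 1.52381, 1.90476, 0.000252333 ms; sum = 126.338 ms.
End-to-end = 126.4 ms.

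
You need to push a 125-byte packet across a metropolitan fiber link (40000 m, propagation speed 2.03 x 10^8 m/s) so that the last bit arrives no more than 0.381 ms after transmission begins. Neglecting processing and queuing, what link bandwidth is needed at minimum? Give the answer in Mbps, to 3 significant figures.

5.44 Mbps

L = 1000 bits.
Propagation delay = 40000 / 2.03e+08 = 0.197044 ms.
Transmission budget = 0.381 − 0.197044 = 0.183956 ms.
R ≥ L / t_tx = 1000 bits / 0.000183956 s = 5.44 Mbps.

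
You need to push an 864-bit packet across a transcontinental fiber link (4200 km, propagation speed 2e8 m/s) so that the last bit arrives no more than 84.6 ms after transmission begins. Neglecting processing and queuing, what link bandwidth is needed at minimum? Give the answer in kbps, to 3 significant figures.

Propagation delay = 4200000 / 200000000 = 21 ms.
Transmission budget = 84.6 − 21 = 63.6 ms.
R ≥ L / t_tx = 864 bits / 0.0636 s = 13.6 kbps.

13.6 kbps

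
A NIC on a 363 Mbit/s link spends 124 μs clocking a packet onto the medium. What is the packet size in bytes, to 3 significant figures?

L = R × t_tx = 363000000 b/s × 0.000124 s = 45012 bits.
In bytes: 45012 / 8 = 5630 bytes.

5630 bytes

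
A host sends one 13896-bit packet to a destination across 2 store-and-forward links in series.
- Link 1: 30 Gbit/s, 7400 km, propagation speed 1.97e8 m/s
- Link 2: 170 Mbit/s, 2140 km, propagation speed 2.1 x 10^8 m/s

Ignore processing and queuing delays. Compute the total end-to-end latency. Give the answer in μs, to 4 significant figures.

Transmission delays (L/R per hop): 0.4632, 81.7412 μs; sum = 82.2044 μs.
Propagation delays (d/s per hop): 37563.5, 10190.5 μs; sum = 47753.9 μs.
End-to-end = 47840 μs.

47840 μs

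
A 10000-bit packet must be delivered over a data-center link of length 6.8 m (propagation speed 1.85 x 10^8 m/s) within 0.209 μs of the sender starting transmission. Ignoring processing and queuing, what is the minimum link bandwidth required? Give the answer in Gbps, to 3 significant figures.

58.1 Gbps

Propagation delay = 6.8 / 185000000 = 0.0367568 μs.
Transmission budget = 0.209 − 0.0367568 = 0.172243 μs.
R ≥ L / t_tx = 10000 bits / 1.72243e-07 s = 58.1 Gbps.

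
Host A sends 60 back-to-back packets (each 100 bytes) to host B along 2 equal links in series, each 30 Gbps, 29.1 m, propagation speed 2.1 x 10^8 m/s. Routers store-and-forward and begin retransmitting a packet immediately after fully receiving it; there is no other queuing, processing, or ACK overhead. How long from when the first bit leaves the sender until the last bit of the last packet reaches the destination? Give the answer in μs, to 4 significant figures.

Per-hop transmission t_tx = L/R = 800/30000000000 = 0.0266667 μs.
Per-hop propagation t_prop = 29.1/210000000 = 0.138571 μs.
Pipeline fill: first packet needs 2·t_tx to clear all hops; remaining 59 packets each add one t_tx.
Total = (2+60-1)·t_tx + 2·t_prop = 61·0.0266667 + 2·0.138571 = 1.904 μs.

1.904 μs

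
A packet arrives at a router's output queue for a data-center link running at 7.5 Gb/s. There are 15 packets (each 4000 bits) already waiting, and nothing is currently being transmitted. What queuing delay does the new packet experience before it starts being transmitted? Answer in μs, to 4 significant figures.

Each queued packet: L/R = 4000/7500000000 = 0.533333 μs.
15 queued → 8 μs.
Queuing delay = 8.000 μs.

8.000 μs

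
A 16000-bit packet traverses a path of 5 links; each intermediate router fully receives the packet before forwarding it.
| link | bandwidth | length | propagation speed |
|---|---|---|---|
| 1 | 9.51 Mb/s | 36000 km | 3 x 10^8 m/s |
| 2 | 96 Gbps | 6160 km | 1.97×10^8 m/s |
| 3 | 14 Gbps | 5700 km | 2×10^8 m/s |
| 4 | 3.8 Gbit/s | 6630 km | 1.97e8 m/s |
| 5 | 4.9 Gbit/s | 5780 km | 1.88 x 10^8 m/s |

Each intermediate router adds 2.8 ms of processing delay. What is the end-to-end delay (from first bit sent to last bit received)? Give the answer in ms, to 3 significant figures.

Transmission delays (L/R per hop): 1.68244, 0.000166667, 0.00114286, 0.00421053, 0.00326531 ms; sum = 1.69122 ms.
Propagation delays (d/s per hop): 120, 31.269, 28.5, 33.6548, 30.7447 ms; sum = 244.169 ms.
Processing at 4 router(s): 4 × 2.8 ms = 11.2 ms.
End-to-end = 257 ms.

257 ms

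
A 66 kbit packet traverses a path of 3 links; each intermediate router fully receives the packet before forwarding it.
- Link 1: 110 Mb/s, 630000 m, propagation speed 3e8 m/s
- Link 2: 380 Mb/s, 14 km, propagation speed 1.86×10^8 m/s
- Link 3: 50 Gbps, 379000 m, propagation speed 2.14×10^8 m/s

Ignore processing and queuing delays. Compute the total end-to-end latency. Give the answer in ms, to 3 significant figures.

4.72 ms

L = 66000 bits.
Transmission delays (L/R per hop): 0.6, 0.173684, 0.00132 ms; sum = 0.775004 ms.
Propagation delays (d/s per hop): 2.1, 0.0752688, 1.77103 ms; sum = 3.9463 ms.
End-to-end = 4.72 ms.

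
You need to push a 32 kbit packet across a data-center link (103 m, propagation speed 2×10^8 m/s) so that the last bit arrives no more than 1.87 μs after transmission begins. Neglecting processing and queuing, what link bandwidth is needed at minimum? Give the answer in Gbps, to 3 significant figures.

23.6 Gbps

Propagation delay = 103 / 200000000 = 0.515 μs.
Transmission budget = 1.87 − 0.515 = 1.355 μs.
R ≥ L / t_tx = 32000 bits / 1.355e-06 s = 23.6 Gbps.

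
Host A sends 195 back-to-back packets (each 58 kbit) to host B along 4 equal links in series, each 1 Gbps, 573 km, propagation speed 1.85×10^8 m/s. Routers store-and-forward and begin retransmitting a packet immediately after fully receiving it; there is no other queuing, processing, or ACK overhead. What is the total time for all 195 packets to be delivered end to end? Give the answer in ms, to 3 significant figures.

23.9 ms

Per-hop transmission t_tx = L/R = 58000/1000000000 = 0.058 ms.
Per-hop propagation t_prop = 573000/185000000 = 3.0973 ms.
Pipeline fill: first packet needs 4·t_tx to clear all hops; remaining 194 packets each add one t_tx.
Total = (4+195-1)·t_tx + 4·t_prop = 198·0.058 + 4·3.0973 = 23.9 ms.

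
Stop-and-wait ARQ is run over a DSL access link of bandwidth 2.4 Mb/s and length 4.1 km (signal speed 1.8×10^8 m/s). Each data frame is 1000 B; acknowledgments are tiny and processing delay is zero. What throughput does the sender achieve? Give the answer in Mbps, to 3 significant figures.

t_tx = L/R = 8000/2400000 = 0.00333333 s.
t_prop = 4100/180000000 = 2.27778e-05 s; RTT = 4.55556e-05 s.
Cycle = t_tx + RTT = 0.00337889 s.
Throughput = L / cycle = 8000 / 0.00337889 = 2.37 Mbps.

2.37 Mbps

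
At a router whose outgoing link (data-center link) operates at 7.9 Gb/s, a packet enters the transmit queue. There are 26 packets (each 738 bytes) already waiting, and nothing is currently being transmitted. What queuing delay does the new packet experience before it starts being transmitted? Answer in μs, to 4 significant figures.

19.43 μs

Each queued packet: L/R = 5904/7900000000 = 0.747342 μs.
26 queued → 19.4309 μs.
Queuing delay = 19.43 μs.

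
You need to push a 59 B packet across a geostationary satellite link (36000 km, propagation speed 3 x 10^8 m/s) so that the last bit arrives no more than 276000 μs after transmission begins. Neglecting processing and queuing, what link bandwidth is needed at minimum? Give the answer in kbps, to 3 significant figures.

3.03 kbps

L = 472 bits.
Propagation delay = 36000000 / 300000000 = 120000 μs.
Transmission budget = 276000 − 120000 = 156000 μs.
R ≥ L / t_tx = 472 bits / 0.156 s = 3.03 kbps.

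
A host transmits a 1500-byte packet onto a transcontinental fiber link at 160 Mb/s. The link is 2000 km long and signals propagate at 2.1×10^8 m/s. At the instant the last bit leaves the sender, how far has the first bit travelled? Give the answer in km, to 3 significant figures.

15.8 km

t_tx = L/R = 12000/160000000 = 7.5e-05 s.
Distance = s × t_tx = 210000000 × 7.5e-05 = 15.8 km.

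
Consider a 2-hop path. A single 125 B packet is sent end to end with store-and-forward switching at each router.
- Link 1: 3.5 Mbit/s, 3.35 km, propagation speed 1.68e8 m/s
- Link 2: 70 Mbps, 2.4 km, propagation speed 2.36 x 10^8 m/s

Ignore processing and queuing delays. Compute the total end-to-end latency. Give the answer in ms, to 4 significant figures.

L = 125 × 8 = 1000 bits.
Transmission delays (L/R per hop): 0.285714, 0.0142857 ms; sum = 0.3 ms.
Propagation delays (d/s per hop): 0.0199405, 0.0101695 ms; sum = 0.03011 ms.
End-to-end = 0.3301 ms.

0.3301 ms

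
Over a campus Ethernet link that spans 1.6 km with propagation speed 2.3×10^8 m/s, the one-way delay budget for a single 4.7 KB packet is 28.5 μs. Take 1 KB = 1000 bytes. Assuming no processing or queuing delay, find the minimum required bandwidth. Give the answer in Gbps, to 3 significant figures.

1.75 Gbps

L = 37600 bits.
Propagation delay = 1600 / 2.3e+08 = 6.95652 μs.
Transmission budget = 28.5 − 6.95652 = 21.5435 μs.
R ≥ L / t_tx = 37600 bits / 2.15435e-05 s = 1.75 Gbps.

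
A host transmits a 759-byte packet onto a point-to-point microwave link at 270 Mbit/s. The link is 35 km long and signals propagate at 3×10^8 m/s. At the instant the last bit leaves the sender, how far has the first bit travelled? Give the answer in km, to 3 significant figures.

6.75 km

t_tx = L/R = 6072/270000000 = 2.24889e-05 s.
Distance = s × t_tx = 300000000 × 2.24889e-05 = 6.75 km.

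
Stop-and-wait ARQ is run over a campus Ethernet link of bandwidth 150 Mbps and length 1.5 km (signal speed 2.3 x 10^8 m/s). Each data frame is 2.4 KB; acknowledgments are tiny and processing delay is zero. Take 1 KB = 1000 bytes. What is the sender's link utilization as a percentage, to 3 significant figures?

t_tx = L/R = 19200/150000000 = 0.000128 s.
t_prop = 1500/2.3e+08 = 6.52174e-06 s; RTT = 1.30435e-05 s.
Cycle = t_tx + RTT = 0.000141043 s.
Utilization = t_tx / cycle = 0.000128/0.000141043 = 90.8 %.

90.8 %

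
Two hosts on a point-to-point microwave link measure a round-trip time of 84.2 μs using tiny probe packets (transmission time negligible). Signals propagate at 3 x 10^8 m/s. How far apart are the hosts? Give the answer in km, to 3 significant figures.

12.6 km

One-way propagation = RTT/2 = 42.1 μs.
d = s × t = 300000000 × 4.21e-05 = 12.6 km.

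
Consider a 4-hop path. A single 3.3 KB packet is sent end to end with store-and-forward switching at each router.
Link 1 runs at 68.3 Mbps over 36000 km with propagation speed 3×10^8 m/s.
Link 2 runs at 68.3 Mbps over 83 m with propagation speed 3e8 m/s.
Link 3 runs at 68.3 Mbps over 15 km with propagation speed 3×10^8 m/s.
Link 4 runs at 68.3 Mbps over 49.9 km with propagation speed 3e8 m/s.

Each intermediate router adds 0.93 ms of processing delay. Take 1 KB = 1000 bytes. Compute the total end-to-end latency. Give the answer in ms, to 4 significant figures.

124.6 ms

L = 26400 bits.
Transmission delay per hop = L/R = 26400/68300000 = 0.38653 ms; 4 hops → 1.54612 ms.
Propagation delays (d/s per hop): 120, 0.000276667, 0.05, 0.166333 ms; sum = 120.217 ms.
Processing at 3 router(s): 3 × 0.93 ms = 2.79 ms.
End-to-end = 124.6 ms.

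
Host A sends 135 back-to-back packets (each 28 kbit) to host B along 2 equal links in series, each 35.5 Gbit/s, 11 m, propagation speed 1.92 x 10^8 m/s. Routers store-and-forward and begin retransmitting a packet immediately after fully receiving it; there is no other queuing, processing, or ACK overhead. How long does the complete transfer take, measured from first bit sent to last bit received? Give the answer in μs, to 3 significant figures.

Per-hop transmission t_tx = L/R = 28000/35500000000 = 0.788732 μs.
Per-hop propagation t_prop = 11/192000000 = 0.0572917 μs.
Pipeline fill: first packet needs 2·t_tx to clear all hops; remaining 134 packets each add one t_tx.
Total = (2+135-1)·t_tx + 2·t_prop = 136·0.788732 + 2·0.0572917 = 107 μs.

107 μs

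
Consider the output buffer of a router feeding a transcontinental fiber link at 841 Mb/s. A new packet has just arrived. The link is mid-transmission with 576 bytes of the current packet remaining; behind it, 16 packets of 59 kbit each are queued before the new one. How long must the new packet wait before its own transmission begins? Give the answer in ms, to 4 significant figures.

Each queued packet: L/R = 59000/841000000 = 0.0701546 ms.
16 queued → 1.12247 ms.
Plus remaining 4608 bits of current packet: 0.00547919 ms.
Queuing delay = 1.128 ms.

1.128 ms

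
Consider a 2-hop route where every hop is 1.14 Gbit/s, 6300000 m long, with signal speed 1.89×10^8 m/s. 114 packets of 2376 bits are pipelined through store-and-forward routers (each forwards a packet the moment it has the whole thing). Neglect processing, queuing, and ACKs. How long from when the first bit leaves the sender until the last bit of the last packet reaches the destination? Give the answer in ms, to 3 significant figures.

Per-hop transmission t_tx = L/R = 2376/1140000000 = 0.00208421 ms.
Per-hop propagation t_prop = 6300000/189000000 = 33.3333 ms.
Pipeline fill: first packet needs 2·t_tx to clear all hops; remaining 113 packets each add one t_tx.
Total = (2+114-1)·t_tx + 2·t_prop = 115·0.00208421 + 2·33.3333 = 66.9 ms.

66.9 ms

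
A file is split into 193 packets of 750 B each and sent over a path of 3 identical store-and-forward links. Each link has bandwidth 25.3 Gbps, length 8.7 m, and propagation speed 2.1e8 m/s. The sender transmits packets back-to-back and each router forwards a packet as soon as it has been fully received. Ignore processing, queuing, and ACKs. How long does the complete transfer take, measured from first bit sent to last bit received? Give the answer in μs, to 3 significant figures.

46.4 μs

Per-hop transmission t_tx = L/R = 6000/25300000000 = 0.237154 μs.
Per-hop propagation t_prop = 8.7/210000000 = 0.0414286 μs.
Pipeline fill: first packet needs 3·t_tx to clear all hops; remaining 192 packets each add one t_tx.
Total = (3+193-1)·t_tx + 3·t_prop = 195·0.237154 + 3·0.0414286 = 46.4 μs.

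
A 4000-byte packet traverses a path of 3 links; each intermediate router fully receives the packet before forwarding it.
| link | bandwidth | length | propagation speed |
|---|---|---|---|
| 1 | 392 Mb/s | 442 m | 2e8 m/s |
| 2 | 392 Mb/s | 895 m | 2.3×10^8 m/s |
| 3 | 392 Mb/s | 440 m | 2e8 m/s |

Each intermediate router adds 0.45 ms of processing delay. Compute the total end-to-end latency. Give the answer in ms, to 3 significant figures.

1.15 ms

L = 4000 × 8 = 32000 bits.
Transmission delay per hop = L/R = 32000/392000000 = 0.0816327 ms; 3 hops → 0.244898 ms.
Propagation delays (d/s per hop): 0.00221, 0.0038913, 0.0022 ms; sum = 0.0083013 ms.
Processing at 2 router(s): 2 × 0.45 ms = 0.9 ms.
End-to-end = 1.15 ms.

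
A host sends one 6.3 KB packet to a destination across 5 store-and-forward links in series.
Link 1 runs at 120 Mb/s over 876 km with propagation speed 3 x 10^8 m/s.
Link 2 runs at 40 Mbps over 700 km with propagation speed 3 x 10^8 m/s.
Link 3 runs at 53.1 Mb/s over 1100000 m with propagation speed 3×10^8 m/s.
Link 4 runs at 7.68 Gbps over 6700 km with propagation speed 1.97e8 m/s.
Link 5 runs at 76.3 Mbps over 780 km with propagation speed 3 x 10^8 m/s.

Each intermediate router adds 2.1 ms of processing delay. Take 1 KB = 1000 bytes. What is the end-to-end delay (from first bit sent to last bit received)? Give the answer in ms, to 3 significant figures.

57.2 ms

L = 50400 bits.
Transmission delays (L/R per hop): 0.42, 1.26, 0.949153, 0.0065625, 0.66055 ms; sum = 3.29627 ms.
Propagation delays (d/s per hop): 2.92, 2.33333, 3.66667, 34.0102, 2.6 ms; sum = 45.5302 ms.
Processing at 4 router(s): 4 × 2.1 ms = 8.4 ms.
End-to-end = 57.2 ms.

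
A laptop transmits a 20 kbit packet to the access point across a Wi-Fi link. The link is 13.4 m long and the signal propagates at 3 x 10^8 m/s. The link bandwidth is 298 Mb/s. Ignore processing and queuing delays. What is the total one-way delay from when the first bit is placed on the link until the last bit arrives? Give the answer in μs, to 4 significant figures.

L = 20000 bits.
Transmission delay = L/R = 20000 / 298000000 = 67.1141 μs.
Propagation delay = d/s = 13.4 m / 300000000 m/s = 0.0446667 μs.
Total = 67.16 μs.

67.16 μs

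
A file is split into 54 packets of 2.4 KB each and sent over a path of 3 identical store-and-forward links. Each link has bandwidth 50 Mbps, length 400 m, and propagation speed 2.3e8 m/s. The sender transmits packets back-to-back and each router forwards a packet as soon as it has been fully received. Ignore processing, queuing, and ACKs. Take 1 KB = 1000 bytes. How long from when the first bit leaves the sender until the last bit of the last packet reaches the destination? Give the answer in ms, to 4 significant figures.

Per-hop transmission t_tx = L/R = 19200/50000000 = 0.384 ms.
Per-hop propagation t_prop = 400/2.3e+08 = 0.00173913 ms.
Pipeline fill: first packet needs 3·t_tx to clear all hops; remaining 53 packets each add one t_tx.
Total = (3+54-1)·t_tx + 3·t_prop = 56·0.384 + 3·0.00173913 = 21.51 ms.

21.51 ms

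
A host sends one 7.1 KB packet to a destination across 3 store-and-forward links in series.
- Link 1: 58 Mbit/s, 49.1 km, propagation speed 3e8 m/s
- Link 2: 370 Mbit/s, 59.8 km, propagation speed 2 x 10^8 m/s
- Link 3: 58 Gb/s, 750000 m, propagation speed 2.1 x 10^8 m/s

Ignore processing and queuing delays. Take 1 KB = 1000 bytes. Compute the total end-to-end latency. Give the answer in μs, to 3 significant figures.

L = 56800 bits.
Transmission delays (L/R per hop): 979.31, 153.514, 0.97931 μs; sum = 1133.8 μs.
Propagation delays (d/s per hop): 163.667, 299, 3571.43 μs; sum = 4034.1 μs.
End-to-end = 5170 μs.

5170 μs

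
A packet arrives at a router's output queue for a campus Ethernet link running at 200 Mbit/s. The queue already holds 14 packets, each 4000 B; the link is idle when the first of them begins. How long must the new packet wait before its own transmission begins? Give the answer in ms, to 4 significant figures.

2.240 ms

Each queued packet: L/R = 32000/200000000 = 0.16 ms.
14 queued → 2.24 ms.
Queuing delay = 2.240 ms.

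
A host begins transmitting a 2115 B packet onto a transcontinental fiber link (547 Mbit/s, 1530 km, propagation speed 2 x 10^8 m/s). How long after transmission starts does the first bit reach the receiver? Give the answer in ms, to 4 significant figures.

7.650 ms

First bit experiences only propagation delay: d/s = 1530000/200000000 = 7.650 ms.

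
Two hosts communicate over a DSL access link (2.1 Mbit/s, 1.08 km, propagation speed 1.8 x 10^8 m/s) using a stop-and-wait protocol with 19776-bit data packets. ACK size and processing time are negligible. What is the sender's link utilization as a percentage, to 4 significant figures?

t_tx = L/R = 19776/2100000 = 0.00941714 s.
t_prop = 1080/180000000 = 6e-06 s; RTT = 1.2e-05 s.
Cycle = t_tx + RTT = 0.00942914 s.
Utilization = t_tx / cycle = 0.00941714/0.00942914 = 99.87 %.

99.87 %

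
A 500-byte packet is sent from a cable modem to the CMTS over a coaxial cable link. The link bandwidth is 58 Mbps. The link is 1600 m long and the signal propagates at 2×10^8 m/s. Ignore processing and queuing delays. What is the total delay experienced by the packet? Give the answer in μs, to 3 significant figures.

L = 500 × 8 = 4000 bits.
Transmission delay = L/R = 4000 / 58000000 = 68.9655 μs.
Propagation delay = d/s = 1600 m / 200000000 m/s = 8 μs.
Total = 77.0 μs.

77.0 μs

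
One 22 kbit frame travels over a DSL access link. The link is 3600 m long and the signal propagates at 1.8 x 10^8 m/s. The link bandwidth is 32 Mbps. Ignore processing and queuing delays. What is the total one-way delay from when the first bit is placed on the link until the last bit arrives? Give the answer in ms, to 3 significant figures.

0.708 ms

L = 22000 bits.
Transmission delay = L/R = 22000 / 32000000 = 0.6875 ms.
Propagation delay = d/s = 3600 m / 180000000 m/s = 0.02 ms.
Total = 0.708 ms.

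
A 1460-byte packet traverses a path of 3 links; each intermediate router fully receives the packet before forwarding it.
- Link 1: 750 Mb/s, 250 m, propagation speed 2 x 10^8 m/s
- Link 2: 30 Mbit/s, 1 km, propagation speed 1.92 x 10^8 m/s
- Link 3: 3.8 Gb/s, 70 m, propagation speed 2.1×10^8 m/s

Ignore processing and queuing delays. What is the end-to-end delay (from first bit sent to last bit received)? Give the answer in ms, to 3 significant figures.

0.415 ms

L = 1460 × 8 = 11680 bits.
Transmission delays (L/R per hop): 0.0155733, 0.389333, 0.00307368 ms; sum = 0.40798 ms.
Propagation delays (d/s per hop): 0.00125, 0.00520833, 0.000333333 ms; sum = 0.00679167 ms.
End-to-end = 0.415 ms.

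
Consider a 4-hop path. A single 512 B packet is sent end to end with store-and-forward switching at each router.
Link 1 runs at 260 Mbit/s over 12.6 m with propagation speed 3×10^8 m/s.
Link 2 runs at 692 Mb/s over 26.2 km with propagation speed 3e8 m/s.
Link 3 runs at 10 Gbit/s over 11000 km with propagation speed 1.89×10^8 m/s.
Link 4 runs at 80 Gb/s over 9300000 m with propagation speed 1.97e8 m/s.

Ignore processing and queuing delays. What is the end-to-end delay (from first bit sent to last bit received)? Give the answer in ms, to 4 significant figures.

105.5 ms

L = 512 × 8 = 4096 bits.
Transmission delays (L/R per hop): 0.0157538, 0.00591908, 0.0004096, 5.12e-05 ms; sum = 0.0221337 ms.
Propagation delays (d/s per hop): 4.2e-05, 0.0873333, 58.2011, 47.2081 ms; sum = 105.497 ms.
End-to-end = 105.5 ms.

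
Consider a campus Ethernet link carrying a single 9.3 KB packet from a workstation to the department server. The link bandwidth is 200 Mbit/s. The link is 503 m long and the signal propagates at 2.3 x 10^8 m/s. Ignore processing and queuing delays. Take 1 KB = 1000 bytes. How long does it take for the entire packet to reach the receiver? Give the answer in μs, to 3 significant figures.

374 μs

L = 74400 bits.
Transmission delay = L/R = 74400 / 200000000 = 372 μs.
Propagation delay = d/s = 503 m / 2.3e+08 m/s = 2.18696 μs.
Total = 374 μs.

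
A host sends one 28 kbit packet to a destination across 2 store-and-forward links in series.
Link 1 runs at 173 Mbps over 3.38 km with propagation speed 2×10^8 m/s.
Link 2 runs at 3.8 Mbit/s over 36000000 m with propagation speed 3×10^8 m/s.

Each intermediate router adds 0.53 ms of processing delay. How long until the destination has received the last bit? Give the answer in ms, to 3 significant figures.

L = 28000 bits.
Transmission delays (L/R per hop): 0.16185, 7.36842 ms; sum = 7.53027 ms.
Propagation delays (d/s per hop): 0.0169, 120 ms; sum = 120.017 ms.
Processing at 1 router(s): 1 × 0.53 ms = 0.53 ms.
End-to-end = 128 ms.

128 ms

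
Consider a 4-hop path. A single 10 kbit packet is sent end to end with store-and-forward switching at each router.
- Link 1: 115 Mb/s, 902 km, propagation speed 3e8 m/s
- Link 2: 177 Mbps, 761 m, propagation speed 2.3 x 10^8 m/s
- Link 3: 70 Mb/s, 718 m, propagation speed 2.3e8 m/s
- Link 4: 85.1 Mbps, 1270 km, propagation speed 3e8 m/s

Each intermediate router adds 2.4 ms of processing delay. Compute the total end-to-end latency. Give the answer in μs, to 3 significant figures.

L = 10000 bits.
Transmission delays (L/R per hop): 86.9565, 56.4972, 142.857, 117.509 μs; sum = 403.82 μs.
Propagation delays (d/s per hop): 3006.67, 3.3087, 3.12174, 4233.33 μs; sum = 7246.43 μs.
Processing at 3 router(s): 3 × 2.4 ms = 7200 μs.
End-to-end = 14900 μs.

14900 μs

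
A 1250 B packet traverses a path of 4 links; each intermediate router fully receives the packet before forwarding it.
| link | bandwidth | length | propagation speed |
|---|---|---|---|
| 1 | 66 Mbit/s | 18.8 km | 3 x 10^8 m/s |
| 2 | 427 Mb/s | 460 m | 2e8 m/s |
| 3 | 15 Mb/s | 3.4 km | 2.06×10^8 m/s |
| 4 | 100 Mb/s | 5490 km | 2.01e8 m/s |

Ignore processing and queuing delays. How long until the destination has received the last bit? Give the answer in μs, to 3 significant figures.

28300 μs

L = 1250 × 8 = 10000 bits.
Transmission delays (L/R per hop): 151.515, 23.4192, 666.667, 100 μs; sum = 941.601 μs.
Propagation delays (d/s per hop): 62.6667, 2.3, 16.5049, 27313.4 μs; sum = 27394.9 μs.
End-to-end = 28300 μs.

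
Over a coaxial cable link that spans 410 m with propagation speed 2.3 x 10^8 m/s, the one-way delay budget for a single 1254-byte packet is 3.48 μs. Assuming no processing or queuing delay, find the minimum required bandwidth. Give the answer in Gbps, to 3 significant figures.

5.91 Gbps

L = 10032 bits.
Propagation delay = 410 / 2.3e+08 = 1.78261 μs.
Transmission budget = 3.48 − 1.78261 = 1.69739 μs.
R ≥ L / t_tx = 10032 bits / 1.69739e-06 s = 5.91 Gbps.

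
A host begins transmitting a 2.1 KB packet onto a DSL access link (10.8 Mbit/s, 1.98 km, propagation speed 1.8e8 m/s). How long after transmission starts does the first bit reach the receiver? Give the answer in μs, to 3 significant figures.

11.0 μs

First bit experiences only propagation delay: d/s = 1980/180000000 = 11.0 μs.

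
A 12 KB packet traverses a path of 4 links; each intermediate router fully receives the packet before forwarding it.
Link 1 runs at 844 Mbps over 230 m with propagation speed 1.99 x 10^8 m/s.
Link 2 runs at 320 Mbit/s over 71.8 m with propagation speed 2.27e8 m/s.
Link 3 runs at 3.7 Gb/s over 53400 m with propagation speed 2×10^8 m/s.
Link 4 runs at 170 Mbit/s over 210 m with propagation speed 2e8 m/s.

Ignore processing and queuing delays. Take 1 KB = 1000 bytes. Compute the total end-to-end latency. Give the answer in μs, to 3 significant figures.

L = 96000 bits.
Transmission delays (L/R per hop): 113.744, 300, 25.9459, 564.706 μs; sum = 1004.4 μs.
Propagation delays (d/s per hop): 1.15578, 0.3163, 267, 1.05 μs; sum = 269.522 μs.
End-to-end = 1270 μs.

1270 μs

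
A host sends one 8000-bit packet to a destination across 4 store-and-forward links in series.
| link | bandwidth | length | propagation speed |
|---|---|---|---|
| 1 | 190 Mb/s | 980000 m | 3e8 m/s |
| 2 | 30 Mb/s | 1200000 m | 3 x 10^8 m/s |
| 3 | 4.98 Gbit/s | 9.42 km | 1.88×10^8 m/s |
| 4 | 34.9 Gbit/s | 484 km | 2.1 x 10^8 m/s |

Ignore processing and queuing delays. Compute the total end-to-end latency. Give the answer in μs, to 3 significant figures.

Transmission delays (L/R per hop): 42.1053, 266.667, 1.60643, 0.229226 μs; sum = 310.608 μs.
Propagation delays (d/s per hop): 3266.67, 4000, 50.1064, 2304.76 μs; sum = 9621.53 μs.
End-to-end = 9930 μs.

9930 μs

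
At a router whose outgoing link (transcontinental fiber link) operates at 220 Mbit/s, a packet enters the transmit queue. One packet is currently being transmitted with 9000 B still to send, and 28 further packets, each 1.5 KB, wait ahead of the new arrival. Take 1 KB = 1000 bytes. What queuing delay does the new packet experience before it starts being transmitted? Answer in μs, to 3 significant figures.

Each queued packet: L/R = 12000/220000000 = 54.5455 μs.
28 queued → 1527.27 μs.
Plus remaining 72000 bits of current packet: 327.273 μs.
Queuing delay = 1850 μs.

1850 μs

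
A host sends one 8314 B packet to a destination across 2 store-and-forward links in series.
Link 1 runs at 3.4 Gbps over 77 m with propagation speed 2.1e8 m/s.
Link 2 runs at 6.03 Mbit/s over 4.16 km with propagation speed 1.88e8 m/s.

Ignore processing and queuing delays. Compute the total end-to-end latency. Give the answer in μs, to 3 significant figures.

L = 8314 × 8 = 66512 bits.
Transmission delays (L/R per hop): 19.5624, 11030.2 μs; sum = 11049.7 μs.
Propagation delays (d/s per hop): 0.366667, 22.1277 μs; sum = 22.4943 μs.
End-to-end = 11100 μs.

11100 μs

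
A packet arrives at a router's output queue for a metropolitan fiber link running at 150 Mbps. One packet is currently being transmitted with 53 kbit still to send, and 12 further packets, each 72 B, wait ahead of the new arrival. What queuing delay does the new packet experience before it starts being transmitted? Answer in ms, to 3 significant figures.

0.399 ms

Each queued packet: L/R = 576/150000000 = 0.00384 ms.
12 queued → 0.04608 ms.
Plus remaining 53000 bits of current packet: 0.353333 ms.
Queuing delay = 0.399 ms.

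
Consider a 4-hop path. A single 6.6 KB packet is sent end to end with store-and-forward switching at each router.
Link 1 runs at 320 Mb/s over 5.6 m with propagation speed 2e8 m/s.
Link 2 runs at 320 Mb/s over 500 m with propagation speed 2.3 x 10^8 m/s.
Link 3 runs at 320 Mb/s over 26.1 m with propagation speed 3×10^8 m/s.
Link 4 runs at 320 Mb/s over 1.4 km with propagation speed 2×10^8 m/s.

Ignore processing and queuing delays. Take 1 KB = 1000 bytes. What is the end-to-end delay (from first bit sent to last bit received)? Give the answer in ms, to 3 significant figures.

0.669 ms

L = 52800 bits.
Transmission delay per hop = L/R = 52800/320000000 = 0.165 ms; 4 hops → 0.66 ms.
Propagation delays (d/s per hop): 2.8e-05, 0.00217391, 8.7e-05, 0.007 ms; sum = 0.00928891 ms.
End-to-end = 0.669 ms.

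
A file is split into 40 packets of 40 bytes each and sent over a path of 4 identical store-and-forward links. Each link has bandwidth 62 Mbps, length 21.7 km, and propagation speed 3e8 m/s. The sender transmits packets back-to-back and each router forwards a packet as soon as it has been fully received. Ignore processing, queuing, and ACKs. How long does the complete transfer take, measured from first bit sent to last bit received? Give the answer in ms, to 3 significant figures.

Per-hop transmission t_tx = L/R = 320/62000000 = 0.00516129 ms.
Per-hop propagation t_prop = 21700/300000000 = 0.0723333 ms.
Pipeline fill: first packet needs 4·t_tx to clear all hops; remaining 39 packets each add one t_tx.
Total = (4+40-1)·t_tx + 4·t_prop = 43·0.00516129 + 4·0.0723333 = 0.511 ms.

0.511 ms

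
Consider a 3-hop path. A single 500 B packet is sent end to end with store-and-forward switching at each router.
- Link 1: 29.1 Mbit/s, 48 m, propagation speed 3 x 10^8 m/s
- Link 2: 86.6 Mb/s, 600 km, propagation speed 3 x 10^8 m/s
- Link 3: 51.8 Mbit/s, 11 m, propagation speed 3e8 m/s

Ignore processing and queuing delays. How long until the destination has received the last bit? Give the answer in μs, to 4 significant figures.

L = 500 × 8 = 4000 bits.
Transmission delays (L/R per hop): 137.457, 46.1894, 77.2201 μs; sum = 260.866 μs.
Propagation delays (d/s per hop): 0.16, 2000, 0.0366667 μs; sum = 2000.2 μs.
End-to-end = 2261 μs.

2261 μs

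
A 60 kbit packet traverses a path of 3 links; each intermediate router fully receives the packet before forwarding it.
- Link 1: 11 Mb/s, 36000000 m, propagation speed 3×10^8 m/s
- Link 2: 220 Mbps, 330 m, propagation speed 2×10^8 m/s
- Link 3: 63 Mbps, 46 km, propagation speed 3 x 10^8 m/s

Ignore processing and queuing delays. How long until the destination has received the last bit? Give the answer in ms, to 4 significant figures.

126.8 ms

L = 60000 bits.
Transmission delays (L/R per hop): 5.45455, 0.272727, 0.952381 ms; sum = 6.67965 ms.
Propagation delays (d/s per hop): 120, 0.00165, 0.153333 ms; sum = 120.155 ms.
End-to-end = 126.8 ms.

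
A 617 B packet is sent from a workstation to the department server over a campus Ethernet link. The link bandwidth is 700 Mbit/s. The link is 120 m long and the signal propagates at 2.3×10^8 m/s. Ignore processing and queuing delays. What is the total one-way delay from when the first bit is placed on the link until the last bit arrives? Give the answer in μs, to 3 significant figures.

L = 617 × 8 = 4936 bits.
Transmission delay = L/R = 4936 / 700000000 = 7.05143 μs.
Propagation delay = d/s = 120 m / 2.3e+08 m/s = 0.521739 μs.
Total = 7.57 μs.

7.57 μs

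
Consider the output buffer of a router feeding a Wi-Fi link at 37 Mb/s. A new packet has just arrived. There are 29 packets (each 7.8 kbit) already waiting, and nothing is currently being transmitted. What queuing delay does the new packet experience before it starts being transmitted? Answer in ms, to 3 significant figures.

Each queued packet: L/R = 7800/37000000 = 0.210811 ms.
29 queued → 6.11351 ms.
Queuing delay = 6.11 ms.

6.11 ms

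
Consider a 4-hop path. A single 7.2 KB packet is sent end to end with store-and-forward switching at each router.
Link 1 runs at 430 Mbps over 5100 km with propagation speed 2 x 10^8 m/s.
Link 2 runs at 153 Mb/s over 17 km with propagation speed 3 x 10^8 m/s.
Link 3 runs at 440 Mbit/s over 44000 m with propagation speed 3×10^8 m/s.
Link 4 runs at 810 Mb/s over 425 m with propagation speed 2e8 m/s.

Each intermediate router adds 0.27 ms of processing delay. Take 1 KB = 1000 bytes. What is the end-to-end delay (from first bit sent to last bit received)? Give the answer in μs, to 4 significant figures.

27230 μs

L = 57600 bits.
Transmission delays (L/R per hop): 133.953, 376.471, 130.909, 71.1111 μs; sum = 712.444 μs.
Propagation delays (d/s per hop): 25500, 56.6667, 146.667, 2.125 μs; sum = 25705.5 μs.
Processing at 3 router(s): 3 × 0.27 ms = 810 μs.
End-to-end = 27230 μs.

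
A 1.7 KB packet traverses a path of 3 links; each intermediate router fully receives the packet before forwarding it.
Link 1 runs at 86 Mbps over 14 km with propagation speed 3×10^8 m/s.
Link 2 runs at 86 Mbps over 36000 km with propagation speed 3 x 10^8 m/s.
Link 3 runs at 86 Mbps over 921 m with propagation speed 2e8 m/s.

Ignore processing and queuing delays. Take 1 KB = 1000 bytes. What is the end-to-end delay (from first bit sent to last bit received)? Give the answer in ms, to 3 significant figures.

121 ms

L = 13600 bits.
Transmission delay per hop = L/R = 13600/86000000 = 0.15814 ms; 3 hops → 0.474419 ms.
Propagation delays (d/s per hop): 0.0466667, 120, 0.004605 ms; sum = 120.051 ms.
End-to-end = 121 ms.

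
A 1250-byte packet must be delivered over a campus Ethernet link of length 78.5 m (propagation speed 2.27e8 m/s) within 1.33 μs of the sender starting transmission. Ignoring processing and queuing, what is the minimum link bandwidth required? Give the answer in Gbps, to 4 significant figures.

10.16 Gbps

L = 10000 bits.
Propagation delay = 78.5 / 227000000 = 0.345815 μs.
Transmission budget = 1.33 − 0.345815 = 0.984185 μs.
R ≥ L / t_tx = 10000 bits / 9.84185e-07 s = 10.16 Gbps.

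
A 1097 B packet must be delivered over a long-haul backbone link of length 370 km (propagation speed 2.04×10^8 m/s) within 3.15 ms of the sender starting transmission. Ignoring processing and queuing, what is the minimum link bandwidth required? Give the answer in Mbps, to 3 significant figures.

L = 8776 bits.
Propagation delay = 370000 / 204000000 = 1.81373 ms.
Transmission budget = 3.15 − 1.81373 = 1.33627 ms.
R ≥ L / t_tx = 8776 bits / 0.00133627 s = 6.57 Mbps.

6.57 Mbps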